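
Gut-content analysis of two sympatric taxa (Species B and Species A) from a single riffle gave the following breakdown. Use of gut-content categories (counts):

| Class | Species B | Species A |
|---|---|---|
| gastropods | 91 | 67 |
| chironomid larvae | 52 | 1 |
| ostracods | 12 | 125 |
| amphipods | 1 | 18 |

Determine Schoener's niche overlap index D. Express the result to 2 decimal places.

0.41

Proportions for Species B (n=156): 91/156=0.5833, 52/156=0.3333, 12/156=0.0769, 1/156=0.0064
Proportions for Species A (n=211): 67/211=0.3175, 1/211=0.0047, 125/211=0.5924, 18/211=0.0853
Σ|p₁ᵢ − p₂ᵢ| = 0.2658 + 0.3286 + 0.5155 + 0.0789 = 1.1888
D = 1 − ½ × 1.1888 = 1 − 0.59440 = 0.40560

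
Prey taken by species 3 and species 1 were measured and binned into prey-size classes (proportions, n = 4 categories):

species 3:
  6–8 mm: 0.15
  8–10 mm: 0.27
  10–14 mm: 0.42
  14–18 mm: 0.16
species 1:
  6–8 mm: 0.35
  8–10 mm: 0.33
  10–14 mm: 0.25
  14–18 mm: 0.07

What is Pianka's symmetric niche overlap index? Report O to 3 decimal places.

0.865

Σ p₁ᵢp₂ᵢ = 0.0525 + 0.0891 + 0.1050 + 0.0112 = 0.2578
Σp_1ᵢ² = 0.15² + 0.27² + 0.42² + 0.16² = 0.0225 + 0.0729 + 0.1764 + 0.0256 = 0.2974
Σp_2ᵢ² = 0.35² + 0.33² + 0.25² + 0.07² = 0.1225 + 0.1089 + 0.0625 + 0.0049 = 0.2988
O = 0.2578 / √(0.2974 × 0.2988) = 0.2578 / 0.298099 = 0.86481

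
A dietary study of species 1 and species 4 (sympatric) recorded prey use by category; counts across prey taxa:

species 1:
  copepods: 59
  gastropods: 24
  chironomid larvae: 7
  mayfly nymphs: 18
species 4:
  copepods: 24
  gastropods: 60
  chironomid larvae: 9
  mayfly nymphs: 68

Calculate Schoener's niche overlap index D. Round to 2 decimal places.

Proportions for species 1 (n=108): 59/108=0.5463, 24/108=0.2222, 7/108=0.0648, 18/108=0.1667
Proportions for species 4 (n=161): 24/161=0.1491, 60/161=0.3727, 9/161=0.0559, 68/161=0.4224
Σ|p₁ᵢ − p₂ᵢ| = 0.3972 + 0.1505 + 0.0089 + 0.2557 = 0.8123
D = 1 − ½ × 0.8123 = 1 − 0.40615 = 0.59385

0.59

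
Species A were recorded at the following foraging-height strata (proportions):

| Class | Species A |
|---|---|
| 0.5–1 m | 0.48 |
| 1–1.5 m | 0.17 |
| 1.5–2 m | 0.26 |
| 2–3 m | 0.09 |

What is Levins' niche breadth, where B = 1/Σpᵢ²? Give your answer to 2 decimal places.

2.99

Σpᵢ² = 0.48² + 0.17² + 0.26² + 0.09² = 0.2304 + 0.0289 + 0.0676 + 0.0081 = 0.3350
B = 1 / 0.3350 = 2.9851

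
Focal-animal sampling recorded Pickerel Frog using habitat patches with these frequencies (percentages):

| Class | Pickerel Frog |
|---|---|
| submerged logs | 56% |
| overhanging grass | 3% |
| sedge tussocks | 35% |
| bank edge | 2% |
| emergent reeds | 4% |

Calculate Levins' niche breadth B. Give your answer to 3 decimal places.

Convert percentages to proportions (divide by 100).
Σpᵢ² = 0.56² + 0.03² + 0.35² + 0.02² + 0.04² = 0.3136 + 0.0009 + 0.1225 + 0.0004 + 0.0016 = 0.4390
B = 1 / 0.4390 = 2.27790

2.278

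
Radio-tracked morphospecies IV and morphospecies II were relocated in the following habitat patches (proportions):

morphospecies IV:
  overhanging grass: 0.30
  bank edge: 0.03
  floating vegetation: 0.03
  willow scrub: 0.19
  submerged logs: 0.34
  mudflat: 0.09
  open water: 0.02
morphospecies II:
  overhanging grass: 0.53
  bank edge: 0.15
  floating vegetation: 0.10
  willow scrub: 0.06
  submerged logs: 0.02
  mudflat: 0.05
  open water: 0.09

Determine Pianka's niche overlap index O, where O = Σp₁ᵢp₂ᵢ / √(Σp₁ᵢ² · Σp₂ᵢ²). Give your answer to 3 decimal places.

Σ p₁ᵢp₂ᵢ = 0.1590 + 0.0045 + 0.0030 + 0.0114 + 0.0068 + 0.0045 + 0.0018 = 0.1910
Σp_1ᵢ² = 0.30² + 0.03² + 0.03² + 0.19² + 0.34² + 0.09² + 0.02² = 0.0900 + 0.0009 + 0.0009 + 0.0361 + 0.1156 + 0.0081 + 0.0004 = 0.2520
Σp_2ᵢ² = 0.53² + 0.15² + 0.10² + 0.06² + 0.02² + 0.05² + 0.09² = 0.2809 + 0.0225 + 0.0100 + 0.0036 + 0.0004 + 0.0025 + 0.0081 = 0.3280
O = 0.1910 / √(0.2520 × 0.3280) = 0.1910 / 0.287500 = 0.66435

0.664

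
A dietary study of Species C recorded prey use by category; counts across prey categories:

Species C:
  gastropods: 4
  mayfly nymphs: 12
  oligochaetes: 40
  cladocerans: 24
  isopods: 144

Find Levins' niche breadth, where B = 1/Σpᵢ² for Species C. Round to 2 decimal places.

Proportions for Species C (n=224): 4/224=0.0179, 12/224=0.0536, 40/224=0.1786, 24/224=0.1071, 144/224=0.6429
Σpᵢ² = 0.0179² + 0.0536² + 0.1786² + 0.1071² + 0.6429² = 0.000320 + 0.002873 + 0.031898 + 0.011470 + 0.413320 = 0.459881
B = 1 / 0.459881 = 2.1745

2.17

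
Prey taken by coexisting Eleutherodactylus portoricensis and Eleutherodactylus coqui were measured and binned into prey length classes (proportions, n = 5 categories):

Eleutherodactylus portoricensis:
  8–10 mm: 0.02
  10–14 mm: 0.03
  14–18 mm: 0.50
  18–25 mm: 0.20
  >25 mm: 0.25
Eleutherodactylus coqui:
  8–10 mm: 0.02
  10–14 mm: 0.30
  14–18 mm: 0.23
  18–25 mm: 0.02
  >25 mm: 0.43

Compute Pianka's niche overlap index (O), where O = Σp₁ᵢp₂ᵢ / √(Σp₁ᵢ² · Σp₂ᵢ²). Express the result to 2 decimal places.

0.69

Σ p₁ᵢp₂ᵢ = 0.0004 + 0.0090 + 0.1150 + 0.0040 + 0.1075 = 0.2359
Σp_1ᵢ² = 0.02² + 0.03² + 0.50² + 0.20² + 0.25² = 0.0004 + 0.0009 + 0.2500 + 0.0400 + 0.0625 = 0.3538
Σp_2ᵢ² = 0.02² + 0.30² + 0.23² + 0.02² + 0.43² = 0.0004 + 0.0900 + 0.0529 + 0.0004 + 0.1849 = 0.3286
O = 0.2359 / √(0.3538 × 0.3286) = 0.2359 / 0.34097 = 0.6918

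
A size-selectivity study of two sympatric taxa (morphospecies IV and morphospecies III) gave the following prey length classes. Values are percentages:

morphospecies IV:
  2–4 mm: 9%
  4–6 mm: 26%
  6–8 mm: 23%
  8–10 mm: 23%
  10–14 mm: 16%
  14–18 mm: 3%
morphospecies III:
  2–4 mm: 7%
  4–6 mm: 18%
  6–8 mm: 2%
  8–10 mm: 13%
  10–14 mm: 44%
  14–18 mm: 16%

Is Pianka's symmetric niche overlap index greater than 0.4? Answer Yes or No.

Convert percentages to proportions (divide by 100).
Σ p₁ᵢp₂ᵢ = 0.0063 + 0.0468 + 0.0046 + 0.0299 + 0.0704 + 0.0048 = 0.1628
Σp_1ᵢ² = 0.09² + 0.26² + 0.23² + 0.23² + 0.16² + 0.03² = 0.0081 + 0.0676 + 0.0529 + 0.0529 + 0.0256 + 0.0009 = 0.2080
Σp_2ᵢ² = 0.07² + 0.18² + 0.02² + 0.13² + 0.44² + 0.16² = 0.0049 + 0.0324 + 0.0004 + 0.0169 + 0.1936 + 0.0256 = 0.2738
O = 0.1628 / √(0.2080 × 0.2738) = 0.1628 / 0.23864 = 0.6822
O = 0.6822 > 0.4 → Yes.

Yes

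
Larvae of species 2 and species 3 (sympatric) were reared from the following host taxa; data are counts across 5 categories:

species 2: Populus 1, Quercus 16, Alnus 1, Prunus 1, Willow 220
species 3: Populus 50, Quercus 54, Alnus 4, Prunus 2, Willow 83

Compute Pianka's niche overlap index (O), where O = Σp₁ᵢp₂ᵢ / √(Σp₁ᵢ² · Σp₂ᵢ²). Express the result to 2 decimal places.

0.78

Proportions for species 2 (n=239): 1/239=0.0042, 16/239=0.0669, 1/239=0.0042, 1/239=0.0042, 220/239=0.9205
Proportions for species 3 (n=193): 50/193=0.2591, 54/193=0.2798, 4/193=0.0207, 2/193=0.0104, 83/193=0.4301
Σ p₁ᵢp₂ᵢ = 0.001088 + 0.018719 + 0.000087 + 0.000044 + 0.395907 = 0.415845
Σp_1ᵢ² = 0.0042² + 0.0669² + 0.0042² + 0.0042² + 0.9205² = 0.000018 + 0.004476 + 0.000018 + 0.000018 + 0.847320 = 0.851850
Σp_2ᵢ² = 0.2591² + 0.2798² + 0.0207² + 0.0104² + 0.4301² = 0.067133 + 0.078288 + 0.000428 + 0.000108 + 0.184986 = 0.330943
O = 0.415845 / √(0.851850 × 0.330943) = 0.415845 / 0.5309555 = 0.7832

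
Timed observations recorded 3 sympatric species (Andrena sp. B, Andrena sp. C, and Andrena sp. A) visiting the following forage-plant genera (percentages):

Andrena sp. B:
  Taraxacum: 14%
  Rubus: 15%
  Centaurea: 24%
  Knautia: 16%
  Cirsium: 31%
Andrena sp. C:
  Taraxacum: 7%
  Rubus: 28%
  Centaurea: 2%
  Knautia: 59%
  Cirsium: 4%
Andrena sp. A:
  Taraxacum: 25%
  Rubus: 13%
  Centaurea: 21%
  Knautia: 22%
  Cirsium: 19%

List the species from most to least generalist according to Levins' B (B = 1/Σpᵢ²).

Convert percentages to proportions (divide by 100).
Σp_Bᵢ² = 0.14² + 0.15² + 0.24² + 0.16² + 0.31² = 0.0196 + 0.0225 + 0.0576 + 0.0256 + 0.0961 = 0.2214
B_B = 1 / 0.2214 = 4.5167
Σp_Cᵢ² = 0.07² + 0.28² + 0.02² + 0.59² + 0.04² = 0.0049 + 0.0784 + 0.0004 + 0.3481 + 0.0016 = 0.4334
B_C = 1 / 0.4334 = 2.3073
Σp_Aᵢ² = 0.25² + 0.13² + 0.21² + 0.22² + 0.19² = 0.0625 + 0.0169 + 0.0441 + 0.0484 + 0.0361 = 0.2080
B_A = 1 / 0.2080 = 4.8077
Ranking by B (broadest → narrowest): Andrena sp. A (4.81) > Andrena sp. B (4.52) > Andrena sp. C (2.31)

Andrena sp. A > Andrena sp. B > Andrena sp. C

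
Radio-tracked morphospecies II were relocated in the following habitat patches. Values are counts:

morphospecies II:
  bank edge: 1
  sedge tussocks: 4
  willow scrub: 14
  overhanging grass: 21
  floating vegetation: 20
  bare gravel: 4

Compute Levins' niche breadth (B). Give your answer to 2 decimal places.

3.83

Proportions for morphospecies II (n=64): 1/64=0.0156, 4/64=0.0625, 14/64=0.2188, 21/64=0.3281, 20/64=0.3125, 4/64=0.0625
Σpᵢ² = 0.0156² + 0.0625² + 0.2188² + 0.3281² + 0.3125² + 0.0625² = 0.000243 + 0.003906 + 0.047873 + 0.107650 + 0.097656 + 0.003906 = 0.261234
B = 1 / 0.261234 = 3.8280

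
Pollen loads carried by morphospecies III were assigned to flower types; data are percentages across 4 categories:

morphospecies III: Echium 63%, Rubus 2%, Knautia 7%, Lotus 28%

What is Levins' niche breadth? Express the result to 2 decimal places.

2.08

Convert percentages to proportions (divide by 100).
Σpᵢ² = 0.63² + 0.02² + 0.07² + 0.28² = 0.3969 + 0.0004 + 0.0049 + 0.0784 = 0.4806
B = 1 / 0.4806 = 2.0807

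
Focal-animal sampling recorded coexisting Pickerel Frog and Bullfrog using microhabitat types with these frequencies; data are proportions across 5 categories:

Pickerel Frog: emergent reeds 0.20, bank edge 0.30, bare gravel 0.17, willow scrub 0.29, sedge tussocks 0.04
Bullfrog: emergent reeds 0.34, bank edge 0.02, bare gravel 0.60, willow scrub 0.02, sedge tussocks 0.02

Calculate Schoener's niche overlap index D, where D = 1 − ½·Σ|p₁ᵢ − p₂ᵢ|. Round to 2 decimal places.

0.43

Σ|p₁ᵢ − p₂ᵢ| = 0.14 + 0.28 + 0.43 + 0.27 + 0.02 = 1.14
D = 1 − ½ × 1.14 = 1 − 0.570 = 0.4300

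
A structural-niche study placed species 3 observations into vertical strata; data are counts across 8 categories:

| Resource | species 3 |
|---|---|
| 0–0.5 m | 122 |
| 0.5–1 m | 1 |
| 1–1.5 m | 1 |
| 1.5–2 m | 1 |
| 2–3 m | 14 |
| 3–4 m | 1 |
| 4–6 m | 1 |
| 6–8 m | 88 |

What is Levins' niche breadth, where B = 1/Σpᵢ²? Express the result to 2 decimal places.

Proportions for species 3 (n=229): 122/229=0.5328, 1/229=0.0044, 1/229=0.0044, 1/229=0.0044, 14/229=0.0611, 1/229=0.0044, 1/229=0.0044, 88/229=0.3843
Σpᵢ² = 0.5328² + 0.0044² + 0.0044² + 0.0044² + 0.0611² + 0.0044² + 0.0044² + 0.3843² = 0.283876 + 0.000019 + 0.000019 + 0.000019 + 0.003733 + 0.000019 + 0.000019 + 0.147686 = 0.435390
B = 1 / 0.435390 = 2.2968

2.30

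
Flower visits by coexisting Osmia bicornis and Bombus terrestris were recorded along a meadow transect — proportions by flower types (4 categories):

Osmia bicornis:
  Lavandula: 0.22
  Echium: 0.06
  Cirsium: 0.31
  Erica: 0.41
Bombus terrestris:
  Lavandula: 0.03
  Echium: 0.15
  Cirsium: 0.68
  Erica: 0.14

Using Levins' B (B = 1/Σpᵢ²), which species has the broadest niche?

Osmia bicornis

Σp_bicoᵢ² = 0.22² + 0.06² + 0.31² + 0.41² = 0.0484 + 0.0036 + 0.0961 + 0.1681 = 0.3162
B_bico = 1 / 0.3162 = 3.1626
Σp_terrᵢ² = 0.03² + 0.15² + 0.68² + 0.14² = 0.0009 + 0.0225 + 0.4624 + 0.0196 = 0.5054
B_terr = 1 / 0.5054 = 1.9786
Highest B → broadest niche (most generalist): Osmia bicornis (B = 3.16).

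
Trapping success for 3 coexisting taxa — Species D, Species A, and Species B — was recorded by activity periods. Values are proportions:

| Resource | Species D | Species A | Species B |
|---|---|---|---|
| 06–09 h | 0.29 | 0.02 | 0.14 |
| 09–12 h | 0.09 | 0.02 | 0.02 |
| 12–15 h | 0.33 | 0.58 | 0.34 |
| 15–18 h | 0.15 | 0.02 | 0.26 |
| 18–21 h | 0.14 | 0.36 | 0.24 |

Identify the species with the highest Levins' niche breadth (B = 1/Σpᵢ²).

Σp_Dᵢ² = 0.29² + 0.09² + 0.33² + 0.15² + 0.14² = 0.0841 + 0.0081 + 0.1089 + 0.0225 + 0.0196 = 0.2432
B_D = 1 / 0.2432 = 4.1118
Σp_Aᵢ² = 0.02² + 0.02² + 0.58² + 0.02² + 0.36² = 0.0004 + 0.0004 + 0.3364 + 0.0004 + 0.1296 = 0.4672
B_A = 1 / 0.4672 = 2.1404
Σp_Bᵢ² = 0.14² + 0.02² + 0.34² + 0.26² + 0.24² = 0.0196 + 0.0004 + 0.1156 + 0.0676 + 0.0576 = 0.2608
B_B = 1 / 0.2608 = 3.8344
Highest B → broadest niche (most generalist): Species D (B = 4.11).

Species D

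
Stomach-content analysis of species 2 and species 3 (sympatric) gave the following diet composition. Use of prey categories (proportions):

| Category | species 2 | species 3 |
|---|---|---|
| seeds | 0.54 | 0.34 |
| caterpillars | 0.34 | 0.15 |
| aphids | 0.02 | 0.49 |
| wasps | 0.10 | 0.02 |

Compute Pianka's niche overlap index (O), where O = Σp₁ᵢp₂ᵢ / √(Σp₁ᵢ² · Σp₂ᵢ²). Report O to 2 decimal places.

0.62

Σ p₁ᵢp₂ᵢ = 0.1836 + 0.0510 + 0.0098 + 0.0020 = 0.2464
Σp_1ᵢ² = 0.54² + 0.34² + 0.02² + 0.10² = 0.2916 + 0.1156 + 0.0004 + 0.0100 = 0.4176
Σp_2ᵢ² = 0.34² + 0.15² + 0.49² + 0.02² = 0.1156 + 0.0225 + 0.2401 + 0.0004 = 0.3786
O = 0.2464 / √(0.4176 × 0.3786) = 0.2464 / 0.39762 = 0.6197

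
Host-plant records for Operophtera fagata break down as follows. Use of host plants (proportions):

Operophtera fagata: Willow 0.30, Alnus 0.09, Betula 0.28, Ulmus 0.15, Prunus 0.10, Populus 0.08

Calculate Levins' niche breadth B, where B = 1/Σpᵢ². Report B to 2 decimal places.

Σpᵢ² = 0.30² + 0.09² + 0.28² + 0.15² + 0.10² + 0.08² = 0.0900 + 0.0081 + 0.0784 + 0.0225 + 0.0100 + 0.0064 = 0.2154
B = 1 / 0.2154 = 4.6425

4.64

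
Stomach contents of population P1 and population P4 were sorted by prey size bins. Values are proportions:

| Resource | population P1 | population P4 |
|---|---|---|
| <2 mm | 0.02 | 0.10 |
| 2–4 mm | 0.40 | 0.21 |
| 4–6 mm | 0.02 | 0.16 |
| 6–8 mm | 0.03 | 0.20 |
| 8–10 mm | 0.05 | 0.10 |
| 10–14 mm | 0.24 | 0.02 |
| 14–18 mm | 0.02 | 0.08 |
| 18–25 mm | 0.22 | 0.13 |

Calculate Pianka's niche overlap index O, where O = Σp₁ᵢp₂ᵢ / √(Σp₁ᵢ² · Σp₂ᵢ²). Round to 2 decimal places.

0.66

Σ p₁ᵢp₂ᵢ = 0.0020 + 0.0840 + 0.0032 + 0.0060 + 0.0050 + 0.0048 + 0.0016 + 0.0286 = 0.1352
Σp_1ᵢ² = 0.02² + 0.40² + 0.02² + 0.03² + 0.05² + 0.24² + 0.02² + 0.22² = 0.0004 + 0.1600 + 0.0004 + 0.0009 + 0.0025 + 0.0576 + 0.0004 + 0.0484 = 0.2706
Σp_2ᵢ² = 0.10² + 0.21² + 0.16² + 0.20² + 0.10² + 0.02² + 0.08² + 0.13² = 0.0100 + 0.0441 + 0.0256 + 0.0400 + 0.0100 + 0.0004 + 0.0064 + 0.0169 = 0.1534
O = 0.1352 / √(0.2706 × 0.1534) = 0.1352 / 0.20374 = 0.6636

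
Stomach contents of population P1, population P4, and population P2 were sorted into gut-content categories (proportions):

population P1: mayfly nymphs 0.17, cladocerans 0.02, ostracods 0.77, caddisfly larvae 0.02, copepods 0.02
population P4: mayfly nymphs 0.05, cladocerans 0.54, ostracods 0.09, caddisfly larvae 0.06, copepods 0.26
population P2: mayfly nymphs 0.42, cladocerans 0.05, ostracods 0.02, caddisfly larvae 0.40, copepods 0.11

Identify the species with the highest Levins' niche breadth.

Σp_P1ᵢ² = 0.17² + 0.02² + 0.77² + 0.02² + 0.02² = 0.0289 + 0.0004 + 0.5929 + 0.0004 + 0.0004 = 0.6230
B_P1 = 1 / 0.6230 = 1.6051
Σp_P4ᵢ² = 0.05² + 0.54² + 0.09² + 0.06² + 0.26² = 0.0025 + 0.2916 + 0.0081 + 0.0036 + 0.0676 = 0.3734
B_P4 = 1 / 0.3734 = 2.6781
Σp_P2ᵢ² = 0.42² + 0.05² + 0.02² + 0.40² + 0.11² = 0.1764 + 0.0025 + 0.0004 + 0.1600 + 0.0121 = 0.3514
B_P2 = 1 / 0.3514 = 2.8458
Highest B → broadest niche (most generalist): population P2 (B = 2.85).

population P2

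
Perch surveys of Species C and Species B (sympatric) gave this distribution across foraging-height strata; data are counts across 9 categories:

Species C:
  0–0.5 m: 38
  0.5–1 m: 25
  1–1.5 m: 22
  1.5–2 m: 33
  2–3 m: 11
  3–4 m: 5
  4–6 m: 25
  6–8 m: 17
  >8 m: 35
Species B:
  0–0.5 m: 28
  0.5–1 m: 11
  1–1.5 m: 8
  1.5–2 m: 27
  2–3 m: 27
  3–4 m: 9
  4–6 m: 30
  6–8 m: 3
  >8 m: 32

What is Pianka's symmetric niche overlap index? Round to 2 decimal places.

Proportions for Species C (n=211): 38/211=0.1801, 25/211=0.1185, 22/211=0.1043, 33/211=0.1564, 11/211=0.0521, 5/211=0.0237, 25/211=0.1185, 17/211=0.0806, 35/211=0.1659
Proportions for Species B (n=175): 28/175=0.1600, 11/175=0.0629, 8/175=0.0457, 27/175=0.1543, 27/175=0.1543, 9/175=0.0514, 30/175=0.1714, 3/175=0.0171, 32/175=0.1829
Σ p₁ᵢp₂ᵢ = 0.028816 + 0.007454 + 0.004767 + 0.024133 + 0.008039 + 0.001218 + 0.020311 + 0.001378 + 0.030343 = 0.126459
Σp_1ᵢ² = 0.1801² + 0.1185² + 0.1043² + 0.1564² + 0.0521² + 0.0237² + 0.1185² + 0.0806² + 0.1659² = 0.032436 + 0.014042 + 0.010878 + 0.024461 + 0.002714 + 0.000562 + 0.014042 + 0.006496 + 0.027523 = 0.133154
Σp_2ᵢ² = 0.1600² + 0.0629² + 0.0457² + 0.1543² + 0.1543² + 0.0514² + 0.1714² + 0.0171² + 0.1829² = 0.025600 + 0.003956 + 0.002088 + 0.023808 + 0.023808 + 0.002642 + 0.029378 + 0.000292 + 0.033452 = 0.145024
O = 0.126459 / √(0.133154 × 0.145024) = 0.126459 / 0.1389623 = 0.9100

0.91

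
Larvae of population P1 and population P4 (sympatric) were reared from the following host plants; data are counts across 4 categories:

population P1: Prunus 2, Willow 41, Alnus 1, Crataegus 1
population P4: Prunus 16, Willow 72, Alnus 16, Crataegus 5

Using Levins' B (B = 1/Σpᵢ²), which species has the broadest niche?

population P4

Proportions for population P1 (n=45): 2/45=0.0444, 41/45=0.9111, 1/45=0.0222, 1/45=0.0222
Proportions for population P4 (n=109): 16/109=0.1468, 72/109=0.6606, 16/109=0.1468, 5/109=0.0459
Σp_P1ᵢ² = 0.0444² + 0.9111² + 0.0222² + 0.0222² = 0.001971 + 0.830103 + 0.000493 + 0.000493 = 0.833060
B_P1 = 1 / 0.833060 = 1.2004
Σp_P4ᵢ² = 0.1468² + 0.6606² + 0.1468² + 0.0459² = 0.021550 + 0.436392 + 0.021550 + 0.002107 = 0.481599
B_P4 = 1 / 0.481599 = 2.0764
Highest B → broadest niche (most generalist): population P4 (B = 2.08).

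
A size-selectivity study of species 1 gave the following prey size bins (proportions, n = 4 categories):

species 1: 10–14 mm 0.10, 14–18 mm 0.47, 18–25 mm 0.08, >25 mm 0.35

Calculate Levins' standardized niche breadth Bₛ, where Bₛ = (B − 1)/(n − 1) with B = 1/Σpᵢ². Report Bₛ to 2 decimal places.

Σpᵢ² = 0.10² + 0.47² + 0.08² + 0.35² = 0.0100 + 0.2209 + 0.0064 + 0.1225 = 0.3598
B = 1 / 0.3598 = 2.7793
Bₛ = (B − 1)/(n − 1) = (2.7793 − 1)/(4 − 1) = 1.7793/3 = 0.5931

0.59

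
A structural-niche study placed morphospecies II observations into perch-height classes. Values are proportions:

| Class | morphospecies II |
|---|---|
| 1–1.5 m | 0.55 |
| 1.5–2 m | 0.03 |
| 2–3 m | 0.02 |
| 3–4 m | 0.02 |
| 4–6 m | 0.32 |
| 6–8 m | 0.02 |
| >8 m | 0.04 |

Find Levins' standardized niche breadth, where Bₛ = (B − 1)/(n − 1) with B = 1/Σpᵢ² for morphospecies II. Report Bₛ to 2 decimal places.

Σpᵢ² = 0.55² + 0.03² + 0.02² + 0.02² + 0.32² + 0.02² + 0.04² = 0.3025 + 0.0009 + 0.0004 + 0.0004 + 0.1024 + 0.0004 + 0.0016 = 0.4086
B = 1 / 0.4086 = 2.4474
Bₛ = (B − 1)/(n − 1) = (2.4474 − 1)/(7 − 1) = 1.4474/6 = 0.2412

0.24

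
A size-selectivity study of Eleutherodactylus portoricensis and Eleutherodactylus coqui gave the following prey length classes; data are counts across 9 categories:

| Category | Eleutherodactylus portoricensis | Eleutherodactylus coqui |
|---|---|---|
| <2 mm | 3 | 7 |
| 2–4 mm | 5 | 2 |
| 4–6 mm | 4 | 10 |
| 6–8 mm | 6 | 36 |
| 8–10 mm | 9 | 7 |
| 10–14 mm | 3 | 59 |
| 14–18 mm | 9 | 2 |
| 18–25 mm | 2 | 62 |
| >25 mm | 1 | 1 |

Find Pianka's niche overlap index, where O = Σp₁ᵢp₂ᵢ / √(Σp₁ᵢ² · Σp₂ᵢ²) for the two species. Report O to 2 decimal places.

0.44

Proportions for Eleutherodactylus portoricensis (n=42): 3/42=0.0714, 5/42=0.1190, 4/42=0.0952, 6/42=0.1429, 9/42=0.2143, 3/42=0.0714, 9/42=0.2143, 2/42=0.0476, 1/42=0.0238
Proportions for Eleutherodactylus coqui (n=186): 7/186=0.0376, 2/186=0.0108, 10/186=0.0538, 36/186=0.1935, 7/186=0.0376, 59/186=0.3172, 2/186=0.0108, 62/186=0.3333, 1/186=0.0054
Σ p₁ᵢp₂ᵢ = 0.002685 + 0.001285 + 0.005122 + 0.027651 + 0.008058 + 0.022648 + 0.002314 + 0.015865 + 0.000129 = 0.085757
Σp_1ᵢ² = 0.0714² + 0.1190² + 0.0952² + 0.1429² + 0.2143² + 0.0714² + 0.2143² + 0.0476² + 0.0238² = 0.005098 + 0.014161 + 0.009063 + 0.020420 + 0.045924 + 0.005098 + 0.045924 + 0.002266 + 0.000566 = 0.148520
Σp_2ᵢ² = 0.0376² + 0.0108² + 0.0538² + 0.1935² + 0.0376² + 0.3172² + 0.0108² + 0.3333² + 0.0054² = 0.001414 + 0.000117 + 0.002894 + 0.037442 + 0.001414 + 0.100616 + 0.000117 + 0.111089 + 0.000029 = 0.255132
O = 0.085757 / √(0.148520 × 0.255132) = 0.085757 / 0.1946592 = 0.4405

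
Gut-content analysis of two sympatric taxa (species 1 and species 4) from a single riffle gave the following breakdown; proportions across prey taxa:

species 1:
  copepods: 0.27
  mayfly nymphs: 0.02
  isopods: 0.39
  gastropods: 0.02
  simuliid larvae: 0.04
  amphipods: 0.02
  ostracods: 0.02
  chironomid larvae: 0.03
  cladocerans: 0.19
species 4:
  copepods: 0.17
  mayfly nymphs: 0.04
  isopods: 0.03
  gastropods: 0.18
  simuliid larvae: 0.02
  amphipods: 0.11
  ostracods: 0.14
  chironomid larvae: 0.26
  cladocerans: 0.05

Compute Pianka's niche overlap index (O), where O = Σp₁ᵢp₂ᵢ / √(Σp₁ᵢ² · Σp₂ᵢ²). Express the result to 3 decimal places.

0.406

Σ p₁ᵢp₂ᵢ = 0.0459 + 0.0008 + 0.0117 + 0.0036 + 0.0008 + 0.0022 + 0.0028 + 0.0078 + 0.0095 = 0.0851
Σp_1ᵢ² = 0.27² + 0.02² + 0.39² + 0.02² + 0.04² + 0.02² + 0.02² + 0.03² + 0.19² = 0.0729 + 0.0004 + 0.1521 + 0.0004 + 0.0016 + 0.0004 + 0.0004 + 0.0009 + 0.0361 = 0.2652
Σp_2ᵢ² = 0.17² + 0.04² + 0.03² + 0.18² + 0.02² + 0.11² + 0.14² + 0.26² + 0.05² = 0.0289 + 0.0016 + 0.0009 + 0.0324 + 0.0004 + 0.0121 + 0.0196 + 0.0676 + 0.0025 = 0.1660
O = 0.0851 / √(0.2652 × 0.1660) = 0.0851 / 0.209817 = 0.40559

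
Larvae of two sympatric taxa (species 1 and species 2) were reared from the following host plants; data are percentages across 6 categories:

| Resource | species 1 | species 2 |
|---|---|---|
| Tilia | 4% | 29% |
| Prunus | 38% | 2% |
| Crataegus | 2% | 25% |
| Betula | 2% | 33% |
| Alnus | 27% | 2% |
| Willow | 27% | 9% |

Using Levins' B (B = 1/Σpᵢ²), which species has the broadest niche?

species 2

Convert percentages to proportions (divide by 100).
Σp_1ᵢ² = 0.04² + 0.38² + 0.02² + 0.02² + 0.27² + 0.27² = 0.0016 + 0.1444 + 0.0004 + 0.0004 + 0.0729 + 0.0729 = 0.2926
B_1 = 1 / 0.2926 = 3.4176
Σp_2ᵢ² = 0.29² + 0.02² + 0.25² + 0.33² + 0.02² + 0.09² = 0.0841 + 0.0004 + 0.0625 + 0.1089 + 0.0004 + 0.0081 = 0.2644
B_2 = 1 / 0.2644 = 3.7821
Highest B → broadest niche (most generalist): species 2 (B = 3.78).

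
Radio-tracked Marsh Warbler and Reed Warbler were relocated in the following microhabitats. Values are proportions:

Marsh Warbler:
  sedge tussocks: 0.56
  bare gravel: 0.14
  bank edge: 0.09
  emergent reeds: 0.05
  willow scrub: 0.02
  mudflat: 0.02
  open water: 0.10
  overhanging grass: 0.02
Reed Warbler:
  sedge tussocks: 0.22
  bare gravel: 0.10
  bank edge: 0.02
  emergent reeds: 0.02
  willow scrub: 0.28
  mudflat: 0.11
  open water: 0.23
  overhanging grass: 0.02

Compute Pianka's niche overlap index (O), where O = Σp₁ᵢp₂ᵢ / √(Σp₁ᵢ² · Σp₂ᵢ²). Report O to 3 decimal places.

Σ p₁ᵢp₂ᵢ = 0.1232 + 0.0140 + 0.0018 + 0.0010 + 0.0056 + 0.0022 + 0.0230 + 0.0004 = 0.1712
Σp_1ᵢ² = 0.56² + 0.14² + 0.09² + 0.05² + 0.02² + 0.02² + 0.10² + 0.02² = 0.3136 + 0.0196 + 0.0081 + 0.0025 + 0.0004 + 0.0004 + 0.0100 + 0.0004 = 0.3550
Σp_2ᵢ² = 0.22² + 0.10² + 0.02² + 0.02² + 0.28² + 0.11² + 0.23² + 0.02² = 0.0484 + 0.0100 + 0.0004 + 0.0004 + 0.0784 + 0.0121 + 0.0529 + 0.0004 = 0.2030
O = 0.1712 / √(0.3550 × 0.2030) = 0.1712 / 0.268449 = 0.63774

0.638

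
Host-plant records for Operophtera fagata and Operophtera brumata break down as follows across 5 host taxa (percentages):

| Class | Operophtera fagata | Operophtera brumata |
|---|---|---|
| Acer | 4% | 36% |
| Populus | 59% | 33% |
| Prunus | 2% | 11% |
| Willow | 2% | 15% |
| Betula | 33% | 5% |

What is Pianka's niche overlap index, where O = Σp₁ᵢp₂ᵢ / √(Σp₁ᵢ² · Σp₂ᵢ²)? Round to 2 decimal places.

Convert percentages to proportions (divide by 100).
Σ p₁ᵢp₂ᵢ = 0.0144 + 0.1947 + 0.0022 + 0.0030 + 0.0165 = 0.2308
Σp_1ᵢ² = 0.04² + 0.59² + 0.02² + 0.02² + 0.33² = 0.0016 + 0.3481 + 0.0004 + 0.0004 + 0.1089 = 0.4594
Σp_2ᵢ² = 0.36² + 0.33² + 0.11² + 0.15² + 0.05² = 0.1296 + 0.1089 + 0.0121 + 0.0225 + 0.0025 = 0.2756
O = 0.2308 / √(0.4594 × 0.2756) = 0.2308 / 0.35582 = 0.6486

0.65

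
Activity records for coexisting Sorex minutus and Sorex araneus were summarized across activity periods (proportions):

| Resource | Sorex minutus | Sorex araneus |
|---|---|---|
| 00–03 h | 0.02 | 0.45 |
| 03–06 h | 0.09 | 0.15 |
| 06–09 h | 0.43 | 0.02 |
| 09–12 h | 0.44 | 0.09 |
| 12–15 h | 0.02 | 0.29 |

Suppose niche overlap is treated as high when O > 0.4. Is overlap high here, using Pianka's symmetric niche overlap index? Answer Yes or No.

Σ p₁ᵢp₂ᵢ = 0.0090 + 0.0135 + 0.0086 + 0.0396 + 0.0058 = 0.0765
Σp_1ᵢ² = 0.02² + 0.09² + 0.43² + 0.44² + 0.02² = 0.0004 + 0.0081 + 0.1849 + 0.1936 + 0.0004 = 0.3874
Σp_2ᵢ² = 0.45² + 0.15² + 0.02² + 0.09² + 0.29² = 0.2025 + 0.0225 + 0.0004 + 0.0081 + 0.0841 = 0.3176
O = 0.0765 / √(0.3874 × 0.3176) = 0.0765 / 0.35077 = 0.2181
O = 0.2181 < 0.4 → No.

No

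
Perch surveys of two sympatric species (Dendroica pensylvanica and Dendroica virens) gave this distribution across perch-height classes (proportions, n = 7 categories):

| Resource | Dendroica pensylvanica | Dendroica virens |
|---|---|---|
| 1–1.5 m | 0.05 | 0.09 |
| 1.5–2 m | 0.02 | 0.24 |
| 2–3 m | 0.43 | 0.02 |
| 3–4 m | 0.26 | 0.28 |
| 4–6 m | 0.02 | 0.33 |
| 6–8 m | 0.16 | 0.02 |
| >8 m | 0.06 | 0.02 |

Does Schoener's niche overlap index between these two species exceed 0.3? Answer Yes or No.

Σ|p₁ᵢ − p₂ᵢ| = 0.04 + 0.22 + 0.41 + 0.02 + 0.31 + 0.14 + 0.04 = 1.18
D = 1 − ½ × 1.18 = 1 − 0.590 = 0.4100
D = 0.4100 > 0.3 → Yes.

Yes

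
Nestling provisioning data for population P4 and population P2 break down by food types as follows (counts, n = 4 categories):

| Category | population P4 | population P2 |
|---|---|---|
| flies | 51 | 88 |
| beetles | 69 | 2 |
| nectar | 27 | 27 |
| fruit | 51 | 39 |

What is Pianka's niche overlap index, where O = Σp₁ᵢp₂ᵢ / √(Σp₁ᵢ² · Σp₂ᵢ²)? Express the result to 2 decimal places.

Proportions for population P4 (n=198): 51/198=0.2576, 69/198=0.3485, 27/198=0.1364, 51/198=0.2576
Proportions for population P2 (n=156): 88/156=0.5641, 2/156=0.0128, 27/156=0.1731, 39/156=0.2500
Σ p₁ᵢp₂ᵢ = 0.145312 + 0.004461 + 0.023611 + 0.064400 = 0.237784
Σp_1ᵢ² = 0.2576² + 0.3485² + 0.1364² + 0.2576² = 0.066358 + 0.121452 + 0.018605 + 0.066358 = 0.272773
Σp_2ᵢ² = 0.5641² + 0.0128² + 0.1731² + 0.2500² = 0.318209 + 0.000164 + 0.029964 + 0.062500 = 0.410837
O = 0.237784 / √(0.272773 × 0.410837) = 0.237784 / 0.3347615 = 0.7103

0.71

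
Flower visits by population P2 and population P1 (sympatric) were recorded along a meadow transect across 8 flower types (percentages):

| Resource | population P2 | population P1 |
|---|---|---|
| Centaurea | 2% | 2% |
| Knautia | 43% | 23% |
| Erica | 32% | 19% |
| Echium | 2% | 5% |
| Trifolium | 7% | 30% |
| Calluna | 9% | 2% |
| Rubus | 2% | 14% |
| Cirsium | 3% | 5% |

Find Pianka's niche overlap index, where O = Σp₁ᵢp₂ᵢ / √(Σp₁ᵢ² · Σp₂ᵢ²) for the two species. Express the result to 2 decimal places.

Convert percentages to proportions (divide by 100).
Σ p₁ᵢp₂ᵢ = 0.0004 + 0.0989 + 0.0608 + 0.0010 + 0.0210 + 0.0018 + 0.0028 + 0.0015 = 0.1882
Σp_1ᵢ² = 0.02² + 0.43² + 0.32² + 0.02² + 0.07² + 0.09² + 0.02² + 0.03² = 0.0004 + 0.1849 + 0.1024 + 0.0004 + 0.0049 + 0.0081 + 0.0004 + 0.0009 = 0.3024
Σp_2ᵢ² = 0.02² + 0.23² + 0.19² + 0.05² + 0.30² + 0.02² + 0.14² + 0.05² = 0.0004 + 0.0529 + 0.0361 + 0.0025 + 0.0900 + 0.0004 + 0.0196 + 0.0025 = 0.2044
O = 0.1882 / √(0.3024 × 0.2044) = 0.1882 / 0.24862 = 0.7570

0.76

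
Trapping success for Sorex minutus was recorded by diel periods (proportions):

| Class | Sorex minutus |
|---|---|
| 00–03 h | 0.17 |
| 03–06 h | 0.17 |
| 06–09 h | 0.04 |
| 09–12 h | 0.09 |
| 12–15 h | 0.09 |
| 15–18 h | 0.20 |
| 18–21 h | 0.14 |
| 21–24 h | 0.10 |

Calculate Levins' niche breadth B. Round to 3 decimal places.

6.887

Σpᵢ² = 0.17² + 0.17² + 0.04² + 0.09² + 0.09² + 0.20² + 0.14² + 0.10² = 0.0289 + 0.0289 + 0.0016 + 0.0081 + 0.0081 + 0.0400 + 0.0196 + 0.0100 = 0.1452
B = 1 / 0.1452 = 6.88705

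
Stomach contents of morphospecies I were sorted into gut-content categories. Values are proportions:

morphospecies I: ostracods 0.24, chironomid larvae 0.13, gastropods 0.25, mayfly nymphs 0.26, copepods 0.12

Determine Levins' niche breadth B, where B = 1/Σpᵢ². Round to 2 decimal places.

Σpᵢ² = 0.24² + 0.13² + 0.25² + 0.26² + 0.12² = 0.0576 + 0.0169 + 0.0625 + 0.0676 + 0.0144 = 0.2190
B = 1 / 0.2190 = 4.5662

4.57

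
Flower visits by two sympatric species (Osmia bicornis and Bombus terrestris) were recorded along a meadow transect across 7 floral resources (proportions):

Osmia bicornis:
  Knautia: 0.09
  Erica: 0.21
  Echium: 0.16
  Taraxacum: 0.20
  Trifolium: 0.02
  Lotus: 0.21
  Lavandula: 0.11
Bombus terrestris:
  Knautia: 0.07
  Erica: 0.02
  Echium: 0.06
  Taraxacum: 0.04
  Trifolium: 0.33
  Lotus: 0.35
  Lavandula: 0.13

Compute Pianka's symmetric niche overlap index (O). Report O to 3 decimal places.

Σ p₁ᵢp₂ᵢ = 0.0063 + 0.0042 + 0.0096 + 0.0080 + 0.0066 + 0.0735 + 0.0143 = 0.1225
Σp_1ᵢ² = 0.09² + 0.21² + 0.16² + 0.20² + 0.02² + 0.21² + 0.11² = 0.0081 + 0.0441 + 0.0256 + 0.0400 + 0.0004 + 0.0441 + 0.0121 = 0.1744
Σp_2ᵢ² = 0.07² + 0.02² + 0.06² + 0.04² + 0.33² + 0.35² + 0.13² = 0.0049 + 0.0004 + 0.0036 + 0.0016 + 0.1089 + 0.1225 + 0.0169 = 0.2588
O = 0.1225 / √(0.1744 × 0.2588) = 0.1225 / 0.212449 = 0.57661

0.577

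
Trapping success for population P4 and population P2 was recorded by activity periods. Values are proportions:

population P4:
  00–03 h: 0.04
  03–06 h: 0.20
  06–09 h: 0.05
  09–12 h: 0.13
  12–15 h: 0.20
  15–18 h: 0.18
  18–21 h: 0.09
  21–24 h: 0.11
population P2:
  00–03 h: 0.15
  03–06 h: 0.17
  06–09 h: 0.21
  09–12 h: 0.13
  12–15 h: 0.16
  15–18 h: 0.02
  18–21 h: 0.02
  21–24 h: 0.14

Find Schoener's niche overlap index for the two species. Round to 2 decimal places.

0.70

Σ|p₁ᵢ − p₂ᵢ| = 0.11 + 0.03 + 0.16 + 0.00 + 0.04 + 0.16 + 0.07 + 0.03 = 0.60
D = 1 − ½ × 0.60 = 1 − 0.300 = 0.7000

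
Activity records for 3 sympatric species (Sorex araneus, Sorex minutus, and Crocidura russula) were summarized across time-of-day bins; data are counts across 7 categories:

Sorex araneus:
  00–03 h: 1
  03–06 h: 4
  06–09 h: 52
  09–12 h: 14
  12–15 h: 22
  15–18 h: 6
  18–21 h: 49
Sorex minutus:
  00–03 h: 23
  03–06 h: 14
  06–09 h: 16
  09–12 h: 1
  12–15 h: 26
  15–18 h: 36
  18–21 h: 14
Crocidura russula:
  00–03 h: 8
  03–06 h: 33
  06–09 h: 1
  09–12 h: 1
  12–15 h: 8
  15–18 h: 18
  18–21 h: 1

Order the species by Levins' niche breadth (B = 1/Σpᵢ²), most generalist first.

Proportions for Sorex araneus (n=148): 1/148=0.0068, 4/148=0.0270, 52/148=0.3514, 14/148=0.0946, 22/148=0.1486, 6/148=0.0405, 49/148=0.3311
Proportions for Sorex minutus (n=130): 23/130=0.1769, 14/130=0.1077, 16/130=0.1231, 1/130=0.0077, 26/130=0.2000, 36/130=0.2769, 14/130=0.1077
Proportions for Crocidura russula (n=70): 8/70=0.1143, 33/70=0.4714, 1/70=0.0143, 1/70=0.0143, 8/70=0.1143, 18/70=0.2571, 1/70=0.0143
Σp_aranᵢ² = 0.0068² + 0.0270² + 0.3514² + 0.0946² + 0.1486² + 0.0405² + 0.3311² = 0.000046 + 0.000729 + 0.123482 + 0.008949 + 0.022082 + 0.001640 + 0.109627 = 0.266555
B_aran = 1 / 0.266555 = 3.7516
Σp_minuᵢ² = 0.1769² + 0.1077² + 0.1231² + 0.0077² + 0.2000² + 0.2769² + 0.1077² = 0.031294 + 0.011599 + 0.015154 + 0.000059 + 0.040000 + 0.076674 + 0.011599 = 0.186379
B_minu = 1 / 0.186379 = 5.3654
Σp_russᵢ² = 0.1143² + 0.4714² + 0.0143² + 0.0143² + 0.1143² + 0.2571² + 0.0143² = 0.013064 + 0.222218 + 0.000204 + 0.000204 + 0.013064 + 0.066100 + 0.000204 = 0.315058
B_russ = 1 / 0.315058 = 3.1740
Ranking by B (broadest → narrowest): Sorex minutus (5.37) > Sorex araneus (3.75) > Crocidura russula (3.17)

Sorex minutus > Sorex araneus > Crocidura russula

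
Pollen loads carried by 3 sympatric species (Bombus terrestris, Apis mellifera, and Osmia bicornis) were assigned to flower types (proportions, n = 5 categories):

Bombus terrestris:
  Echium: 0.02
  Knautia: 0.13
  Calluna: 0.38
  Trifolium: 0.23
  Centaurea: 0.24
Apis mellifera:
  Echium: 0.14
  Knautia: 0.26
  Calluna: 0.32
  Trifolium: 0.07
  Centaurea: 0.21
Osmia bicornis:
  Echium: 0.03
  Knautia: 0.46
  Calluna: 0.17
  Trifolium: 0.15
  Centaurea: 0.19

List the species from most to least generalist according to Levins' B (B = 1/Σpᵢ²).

Σp_terrᵢ² = 0.02² + 0.13² + 0.38² + 0.23² + 0.24² = 0.0004 + 0.0169 + 0.1444 + 0.0529 + 0.0576 = 0.2722
B_terr = 1 / 0.2722 = 3.6738
Σp_mellᵢ² = 0.14² + 0.26² + 0.32² + 0.07² + 0.21² = 0.0196 + 0.0676 + 0.1024 + 0.0049 + 0.0441 = 0.2386
B_mell = 1 / 0.2386 = 4.1911
Σp_bicoᵢ² = 0.03² + 0.46² + 0.17² + 0.15² + 0.19² = 0.0009 + 0.2116 + 0.0289 + 0.0225 + 0.0361 = 0.3000
B_bico = 1 / 0.3000 = 3.3333
Ranking by B (broadest → narrowest): Apis mellifera (4.19) > Bombus terrestris (3.67) > Osmia bicornis (3.33)

Apis mellifera > Bombus terrestris > Osmia bicornis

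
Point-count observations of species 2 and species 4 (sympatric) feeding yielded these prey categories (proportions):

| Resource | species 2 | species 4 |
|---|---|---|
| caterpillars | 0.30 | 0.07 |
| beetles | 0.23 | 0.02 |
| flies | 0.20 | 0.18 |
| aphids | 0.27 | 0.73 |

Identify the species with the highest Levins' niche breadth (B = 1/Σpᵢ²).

species 2

Σp_2ᵢ² = 0.30² + 0.23² + 0.20² + 0.27² = 0.0900 + 0.0529 + 0.0400 + 0.0729 = 0.2558
B_2 = 1 / 0.2558 = 3.9093
Σp_4ᵢ² = 0.07² + 0.02² + 0.18² + 0.73² = 0.0049 + 0.0004 + 0.0324 + 0.5329 = 0.5706
B_4 = 1 / 0.5706 = 1.7525
Highest B → broadest niche (most generalist): species 2 (B = 3.91).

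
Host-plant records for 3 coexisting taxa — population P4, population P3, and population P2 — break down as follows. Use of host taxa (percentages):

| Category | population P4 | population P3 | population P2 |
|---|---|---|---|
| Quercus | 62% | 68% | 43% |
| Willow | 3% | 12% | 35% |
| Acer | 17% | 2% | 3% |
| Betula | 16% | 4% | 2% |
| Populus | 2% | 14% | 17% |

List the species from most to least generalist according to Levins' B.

population P2 > population P4 > population P3

Convert percentages to proportions (divide by 100).
Σp_P4ᵢ² = 0.62² + 0.03² + 0.17² + 0.16² + 0.02² = 0.3844 + 0.0009 + 0.0289 + 0.0256 + 0.0004 = 0.4402
B_P4 = 1 / 0.4402 = 2.2717
Σp_P3ᵢ² = 0.68² + 0.12² + 0.02² + 0.04² + 0.14² = 0.4624 + 0.0144 + 0.0004 + 0.0016 + 0.0196 = 0.4984
B_P3 = 1 / 0.4984 = 2.0064
Σp_P2ᵢ² = 0.43² + 0.35² + 0.03² + 0.02² + 0.17² = 0.1849 + 0.1225 + 0.0009 + 0.0004 + 0.0289 = 0.3376
B_P2 = 1 / 0.3376 = 2.9621
Ranking by B (broadest → narrowest): population P2 (2.96) > population P4 (2.27) > population P3 (2.01)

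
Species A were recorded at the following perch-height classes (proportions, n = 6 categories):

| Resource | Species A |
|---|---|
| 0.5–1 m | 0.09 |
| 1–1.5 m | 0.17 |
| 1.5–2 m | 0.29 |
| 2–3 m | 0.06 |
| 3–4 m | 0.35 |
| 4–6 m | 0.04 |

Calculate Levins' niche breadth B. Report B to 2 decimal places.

4.02

Σpᵢ² = 0.09² + 0.17² + 0.29² + 0.06² + 0.35² + 0.04² = 0.0081 + 0.0289 + 0.0841 + 0.0036 + 0.1225 + 0.0016 = 0.2488
B = 1 / 0.2488 = 4.0193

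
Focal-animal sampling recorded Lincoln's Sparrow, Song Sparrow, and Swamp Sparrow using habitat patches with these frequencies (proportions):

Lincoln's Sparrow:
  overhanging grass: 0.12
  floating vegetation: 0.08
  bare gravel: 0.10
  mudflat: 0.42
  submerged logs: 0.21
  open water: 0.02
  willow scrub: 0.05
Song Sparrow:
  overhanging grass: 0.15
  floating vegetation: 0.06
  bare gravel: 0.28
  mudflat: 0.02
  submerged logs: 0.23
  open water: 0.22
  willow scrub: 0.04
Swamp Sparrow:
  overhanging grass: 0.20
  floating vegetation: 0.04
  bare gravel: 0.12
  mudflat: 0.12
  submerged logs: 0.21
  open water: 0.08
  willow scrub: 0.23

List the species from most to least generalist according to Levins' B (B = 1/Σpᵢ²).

Swamp Sparrow > Song Sparrow > Lincoln's Sparrow

Σp_Lincᵢ² = 0.12² + 0.08² + 0.10² + 0.42² + 0.21² + 0.02² + 0.05² = 0.0144 + 0.0064 + 0.0100 + 0.1764 + 0.0441 + 0.0004 + 0.0025 = 0.2542
B_Linc = 1 / 0.2542 = 3.9339
Σp_Songᵢ² = 0.15² + 0.06² + 0.28² + 0.02² + 0.23² + 0.22² + 0.04² = 0.0225 + 0.0036 + 0.0784 + 0.0004 + 0.0529 + 0.0484 + 0.0016 = 0.2078
B_Song = 1 / 0.2078 = 4.8123
Σp_Swamᵢ² = 0.20² + 0.04² + 0.12² + 0.12² + 0.21² + 0.08² + 0.23² = 0.0400 + 0.0016 + 0.0144 + 0.0144 + 0.0441 + 0.0064 + 0.0529 = 0.1738
B_Swam = 1 / 0.1738 = 5.7537
Ranking by B (broadest → narrowest): Swamp Sparrow (5.75) > Song Sparrow (4.81) > Lincoln's Sparrow (3.93)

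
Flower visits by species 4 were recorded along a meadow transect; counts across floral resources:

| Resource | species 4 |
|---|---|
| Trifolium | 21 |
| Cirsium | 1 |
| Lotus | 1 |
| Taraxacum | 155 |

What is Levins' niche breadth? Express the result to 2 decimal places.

1.29

Proportions for species 4 (n=178): 21/178=0.1180, 1/178=0.0056, 1/178=0.0056, 155/178=0.8708
Σpᵢ² = 0.1180² + 0.0056² + 0.0056² + 0.8708² = 0.013924 + 0.000031 + 0.000031 + 0.758293 = 0.772279
B = 1 / 0.772279 = 1.2949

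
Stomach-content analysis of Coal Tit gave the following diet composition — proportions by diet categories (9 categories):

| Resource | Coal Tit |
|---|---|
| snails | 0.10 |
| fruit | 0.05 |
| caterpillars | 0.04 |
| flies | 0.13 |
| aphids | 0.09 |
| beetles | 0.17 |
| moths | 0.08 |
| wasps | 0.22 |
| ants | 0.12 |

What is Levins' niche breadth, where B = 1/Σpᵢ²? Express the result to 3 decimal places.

7.289

Σpᵢ² = 0.10² + 0.05² + 0.04² + 0.13² + 0.09² + 0.17² + 0.08² + 0.22² + 0.12² = 0.0100 + 0.0025 + 0.0016 + 0.0169 + 0.0081 + 0.0289 + 0.0064 + 0.0484 + 0.0144 = 0.1372
B = 1 / 0.1372 = 7.28863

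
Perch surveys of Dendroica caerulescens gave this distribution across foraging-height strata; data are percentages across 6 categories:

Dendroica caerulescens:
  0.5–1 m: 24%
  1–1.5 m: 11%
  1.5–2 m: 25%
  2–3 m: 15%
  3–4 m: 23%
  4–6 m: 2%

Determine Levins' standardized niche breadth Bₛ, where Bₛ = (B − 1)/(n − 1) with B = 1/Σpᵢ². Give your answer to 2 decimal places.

Convert percentages to proportions (divide by 100).
Σpᵢ² = 0.24² + 0.11² + 0.25² + 0.15² + 0.23² + 0.02² = 0.0576 + 0.0121 + 0.0625 + 0.0225 + 0.0529 + 0.0004 = 0.2080
B = 1 / 0.2080 = 4.8077
Bₛ = (B − 1)/(n − 1) = (4.8077 − 1)/(6 − 1) = 3.8077/5 = 0.7615

0.76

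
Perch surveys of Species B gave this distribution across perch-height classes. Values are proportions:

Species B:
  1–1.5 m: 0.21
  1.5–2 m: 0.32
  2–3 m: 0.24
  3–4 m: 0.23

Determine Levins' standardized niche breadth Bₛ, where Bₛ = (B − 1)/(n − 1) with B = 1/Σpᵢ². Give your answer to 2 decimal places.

0.96

Σpᵢ² = 0.21² + 0.32² + 0.24² + 0.23² = 0.0441 + 0.1024 + 0.0576 + 0.0529 = 0.2570
B = 1 / 0.2570 = 3.8911
Bₛ = (B − 1)/(n − 1) = (3.8911 − 1)/(4 − 1) = 2.8911/3 = 0.9637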